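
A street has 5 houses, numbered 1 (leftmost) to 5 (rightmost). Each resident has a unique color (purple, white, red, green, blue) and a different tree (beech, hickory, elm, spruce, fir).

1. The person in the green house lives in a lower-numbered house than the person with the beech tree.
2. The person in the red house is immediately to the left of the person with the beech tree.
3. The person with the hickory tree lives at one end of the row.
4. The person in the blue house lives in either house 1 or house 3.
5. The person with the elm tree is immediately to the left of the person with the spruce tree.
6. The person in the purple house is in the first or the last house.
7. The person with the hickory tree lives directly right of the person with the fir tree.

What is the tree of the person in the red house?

spruce

From clue 7, the person with the hickory tree must be in house 5.
From clue 7, the person with the fir tree must be in house 4.
That leaves elm as the tree for house 1.
Clue 5: the person with the spruce tree is in house 2.
That leaves white as the color for house 4.
The only color still possible for house 5 is purple.
So house 3 gets beech for tree.
The person in the red house is in house 2 (clue 2).
House 1 color: only green fits.
House 3 color: only blue fits.
So: house 1 = green/elm, house 2 = red/spruce, house 3 = blue/beech, house 4 = white/fir, house 5 = purple/hickory.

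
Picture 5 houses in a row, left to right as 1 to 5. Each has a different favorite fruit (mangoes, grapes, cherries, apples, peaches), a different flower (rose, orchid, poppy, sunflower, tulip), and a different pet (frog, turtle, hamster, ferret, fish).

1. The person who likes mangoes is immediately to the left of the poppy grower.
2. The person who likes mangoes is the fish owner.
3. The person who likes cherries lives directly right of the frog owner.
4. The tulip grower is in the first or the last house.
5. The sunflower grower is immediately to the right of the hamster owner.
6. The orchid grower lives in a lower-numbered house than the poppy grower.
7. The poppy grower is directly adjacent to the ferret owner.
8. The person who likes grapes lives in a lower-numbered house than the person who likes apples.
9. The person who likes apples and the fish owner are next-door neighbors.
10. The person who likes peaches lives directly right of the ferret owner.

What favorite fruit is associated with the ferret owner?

That leaves turtle as the pet for house 5.
The tulip grower is narrowed to house 1 or 5; consider each.
Placing it in house 1 leads to a contradiction, so it's in house 5.
The person who likes apples is narrowed to house 2 or 3 or 4; consider each.
Placing it in house 2 and house 4 leads to a contradiction, so it's in house 3.
Clue 9: the fish owner is in house 2.
From clue 2, the person who likes mangoes must be in house 2.
House 1's favorite fruit must be grapes (nothing else left).
Clue 1 places the poppy grower in house 3.
From clue 7, the ferret owner must be in house 4.
From clue 10, the person who likes peaches must be in house 5.
House 4's favorite fruit must be cherries (nothing else left).
So house 1 gets hamster for pet.
The only pet still possible for house 3 is frog.
The sunflower grower is in house 2 (clue 5).
That leaves rose as the flower for house 4.
That leaves orchid as the flower for house 1.
So: house 1 = grapes/orchid/hamster, house 2 = mangoes/sunflower/fish, house 3 = apples/poppy/frog, house 4 = cherries/rose/ferret, house 5 = peaches/tulip/turtle.

cherries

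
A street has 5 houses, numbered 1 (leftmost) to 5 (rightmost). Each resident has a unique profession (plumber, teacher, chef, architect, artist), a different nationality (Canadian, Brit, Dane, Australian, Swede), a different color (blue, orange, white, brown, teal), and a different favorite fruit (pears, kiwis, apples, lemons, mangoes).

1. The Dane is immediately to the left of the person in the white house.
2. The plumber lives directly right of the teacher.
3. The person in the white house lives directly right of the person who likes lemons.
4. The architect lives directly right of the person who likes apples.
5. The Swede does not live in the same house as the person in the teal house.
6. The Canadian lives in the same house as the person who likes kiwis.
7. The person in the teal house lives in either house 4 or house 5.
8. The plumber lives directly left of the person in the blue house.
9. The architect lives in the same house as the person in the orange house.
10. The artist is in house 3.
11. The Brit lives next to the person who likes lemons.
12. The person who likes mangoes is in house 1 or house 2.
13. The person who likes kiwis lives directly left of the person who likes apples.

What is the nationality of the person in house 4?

Clue 10: the artist is in house 3.
That leaves brown as the color for house 1.
House 5's favorite fruit must be pears (nothing else left).
Clue 2 places the plumber in house 2.
By clue 2, the teacher is in house 1.
The person in the blue house is in house 3 (clue 8).
House 2 color: only white fits.
Clue 1 places the Dane in house 1.
Clue 3 places the person who likes lemons in house 1.
From clue 11, the Brit must be in house 2.
So house 2 gets mangoes for favorite fruit.
So house 4 gets apples for favorite fruit.
From clue 4, the architect must be in house 5.
By clue 9, the person in the orange house is in house 5.
The only profession still possible for house 4 is chef.
House 3's nationality must be Canadian (nothing else left).
The only color still possible for house 4 is teal.
So house 3 gets kiwis for favorite fruit.
By clue 5, the Swede is in house 5.
That leaves Australian as the nationality for house 4.
So: house 1 = teacher/Dane/brown/lemons, house 2 = plumber/Brit/white/mangoes, house 3 = artist/Canadian/blue/kiwis, house 4 = chef/Australian/teal/apples, house 5 = architect/Swede/orange/pears.

Australian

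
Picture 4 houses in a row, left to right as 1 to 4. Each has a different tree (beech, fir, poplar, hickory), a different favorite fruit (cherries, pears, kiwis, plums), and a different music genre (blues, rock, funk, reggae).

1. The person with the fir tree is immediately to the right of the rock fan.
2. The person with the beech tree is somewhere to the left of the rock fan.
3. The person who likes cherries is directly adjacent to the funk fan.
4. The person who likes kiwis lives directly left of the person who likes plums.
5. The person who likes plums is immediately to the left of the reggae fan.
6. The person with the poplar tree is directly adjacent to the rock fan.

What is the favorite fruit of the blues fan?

cherries

The person with the beech tree is narrowed to house 1 or 2; consider each.
Placing it in house 2 leads to a contradiction, so it's in house 1.
The person with the fir tree is narrowed to house 3 or 4; consider each.
Placing it in house 3 leads to a contradiction, so it's in house 4.
Clue 1: the rock fan is in house 3.
The only tree still possible for house 2 is poplar.
House 3's tree must be hickory (nothing else left).
The only music genre still possible for house 4 is reggae.
Clue 5: the person who likes plums is in house 3.
That leaves pears as the favorite fruit for house 4.
By clue 4, the person who likes kiwis is in house 2.
That leaves cherries as the favorite fruit for house 1.
By clue 3, the funk fan is in house 2.
So house 1 gets blues for music genre.
So: house 1 = beech/cherries/blues, house 2 = poplar/kiwis/funk, house 3 = hickory/plums/rock, house 4 = fir/pears/reggae.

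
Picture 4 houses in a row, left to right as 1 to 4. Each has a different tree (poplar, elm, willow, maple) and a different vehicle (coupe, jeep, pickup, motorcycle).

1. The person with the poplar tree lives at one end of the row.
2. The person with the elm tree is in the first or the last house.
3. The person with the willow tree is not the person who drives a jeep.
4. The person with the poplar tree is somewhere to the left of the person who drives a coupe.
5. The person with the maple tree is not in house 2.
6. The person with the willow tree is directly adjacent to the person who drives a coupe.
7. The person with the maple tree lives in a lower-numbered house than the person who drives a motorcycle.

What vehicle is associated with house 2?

pickup

By clue 4, the person with the poplar tree is in house 1.
That leaves willow as the tree for house 2.
The only tree still possible for house 3 is maple.
House 4's tree must be elm (nothing else left).
The person who drives a coupe is in house 3 (clue 6).
From clue 7, the person who drives a motorcycle must be in house 4.
That leaves pickup as the vehicle for house 2.
House 1 vehicle: only jeep fits.
So: house 1 = poplar/jeep, house 2 = willow/pickup, house 3 = maple/coupe, house 4 = elm/motorcycle.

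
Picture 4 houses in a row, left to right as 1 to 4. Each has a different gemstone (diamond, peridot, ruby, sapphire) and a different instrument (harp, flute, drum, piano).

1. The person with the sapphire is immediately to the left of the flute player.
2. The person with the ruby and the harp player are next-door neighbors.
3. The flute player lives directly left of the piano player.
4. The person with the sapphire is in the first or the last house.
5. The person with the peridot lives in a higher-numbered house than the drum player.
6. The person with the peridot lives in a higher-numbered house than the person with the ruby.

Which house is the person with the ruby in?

From clue 4, the person with the sapphire must be in house 1.
Clue 1: the flute player is in house 2.
The piano player is in house 3 (clue 3).
That leaves harp as the instrument for house 4.
Clue 2 places the person with the ruby in house 3.
From clue 6, the person with the peridot must be in house 4.
So house 2 gets diamond for gemstone.
That leaves drum as the instrument for house 1.
So: house 1 = sapphire/drum, house 2 = diamond/flute, house 3 = ruby/piano, house 4 = peridot/harp.

3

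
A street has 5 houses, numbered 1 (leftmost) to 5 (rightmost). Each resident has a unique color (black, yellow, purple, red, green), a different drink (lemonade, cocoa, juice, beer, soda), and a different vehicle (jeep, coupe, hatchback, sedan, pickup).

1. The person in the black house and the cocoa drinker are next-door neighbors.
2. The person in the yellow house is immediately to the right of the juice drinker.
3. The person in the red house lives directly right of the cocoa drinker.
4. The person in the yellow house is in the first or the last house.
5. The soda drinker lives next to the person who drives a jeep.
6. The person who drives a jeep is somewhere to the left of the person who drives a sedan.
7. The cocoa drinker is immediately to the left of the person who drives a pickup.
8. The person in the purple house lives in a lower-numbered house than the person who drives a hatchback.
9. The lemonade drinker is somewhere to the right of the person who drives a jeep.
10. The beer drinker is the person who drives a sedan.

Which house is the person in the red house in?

By clue 4, the person in the yellow house is in house 5.
The juice drinker is in house 4 (clue 2).
The person in the red house is narrowed to house 2 or 3 or 4; consider each.
Placing it in house 2 and house 4 leads to a contradiction, so it's in house 3.
The cocoa drinker is in house 2 (clue 3).
Clue 7 places the person who drives a pickup in house 3.
So house 1 gets soda for drink.
By clue 1, the person in the black house is in house 1.
By clue 5, the person who drives a jeep is in house 2.
By clue 6, the person who drives a sedan is in house 5.
Clue 10 places the beer drinker in house 5.
That leaves lemonade as the drink for house 3.
House 1 vehicle: only coupe fits.
So house 4 gets hatchback for vehicle.
Clue 8: the person in the purple house is in house 2.
House 4 color: only green fits.
So: house 1 = black/soda/coupe, house 2 = purple/cocoa/jeep, house 3 = red/lemonade/pickup, house 4 = green/juice/hatchback, house 5 = yellow/beer/sedan.

3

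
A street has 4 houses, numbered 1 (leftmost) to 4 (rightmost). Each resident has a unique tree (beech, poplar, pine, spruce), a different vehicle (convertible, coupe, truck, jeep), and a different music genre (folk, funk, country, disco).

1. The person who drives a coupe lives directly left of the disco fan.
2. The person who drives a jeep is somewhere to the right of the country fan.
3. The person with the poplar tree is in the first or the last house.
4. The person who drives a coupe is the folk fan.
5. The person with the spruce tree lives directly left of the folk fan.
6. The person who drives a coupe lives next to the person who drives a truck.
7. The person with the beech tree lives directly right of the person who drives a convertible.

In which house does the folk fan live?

2

The person with the poplar tree is narrowed to house 1 or 4; consider each.
Placing it in house 1 leads to a contradiction, so it's in house 4.
The person with the beech tree is narrowed to house 2 or 3; consider each.
Placing it in house 3 leads to a contradiction, so it's in house 2.
Clue 7 places the person who drives a convertible in house 1.
So house 1 gets spruce for tree.
House 3's tree must be pine (nothing else left).
The folk fan is in house 2 (clue 5).
From clue 4, the person who drives a coupe must be in house 2.
By clue 6, the person who drives a truck is in house 3.
That leaves jeep as the vehicle for house 4.
Clue 1 places the disco fan in house 3.
House 4's music genre must be funk (nothing else left).
So house 1 gets country for music genre.
So: house 1 = spruce/convertible/country, house 2 = beech/coupe/folk, house 3 = pine/truck/disco, house 4 = poplar/jeep/funk.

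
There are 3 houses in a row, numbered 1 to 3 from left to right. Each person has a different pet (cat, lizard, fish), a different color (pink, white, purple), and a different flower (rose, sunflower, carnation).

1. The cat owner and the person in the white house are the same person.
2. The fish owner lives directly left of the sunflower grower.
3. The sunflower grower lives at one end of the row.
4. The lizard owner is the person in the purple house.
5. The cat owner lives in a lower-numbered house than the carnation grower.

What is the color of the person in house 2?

pink

From clue 3, the sunflower grower must be in house 3.
House 3 pet: only lizard fits.
House 1's flower must be rose (nothing else left).
That leaves carnation as the flower for house 2.
The fish owner is in house 2 (clue 2).
Clue 4: the person in the purple house is in house 3.
Clue 5: the cat owner is in house 1.
Clue 1: the person in the white house is in house 1.
House 2 color: only pink fits.
So: house 1 = cat/white/rose, house 2 = fish/pink/carnation, house 3 = lizard/purple/sunflower.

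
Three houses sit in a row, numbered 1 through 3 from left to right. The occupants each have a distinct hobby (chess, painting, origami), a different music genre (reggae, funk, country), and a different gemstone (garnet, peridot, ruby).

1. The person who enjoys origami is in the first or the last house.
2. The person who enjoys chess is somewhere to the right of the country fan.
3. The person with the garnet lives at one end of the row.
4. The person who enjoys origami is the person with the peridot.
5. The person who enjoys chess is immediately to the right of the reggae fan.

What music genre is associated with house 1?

The only music genre still possible for house 3 is funk.
The only gemstone still possible for house 2 is ruby.
The person who enjoys chess is narrowed to house 2 or 3; consider each.
Placing it in house 2 leads to a contradiction, so it's in house 3.
The reggae fan is in house 2 (clue 5).
House 1 hobby: only origami fits.
The only hobby still possible for house 2 is painting.
The only music genre still possible for house 1 is country.
Clue 4 places the person with the peridot in house 1.
House 3 gemstone: only garnet fits.
So: house 1 = origami/country/peridot, house 2 = painting/reggae/ruby, house 3 = chess/funk/garnet.

country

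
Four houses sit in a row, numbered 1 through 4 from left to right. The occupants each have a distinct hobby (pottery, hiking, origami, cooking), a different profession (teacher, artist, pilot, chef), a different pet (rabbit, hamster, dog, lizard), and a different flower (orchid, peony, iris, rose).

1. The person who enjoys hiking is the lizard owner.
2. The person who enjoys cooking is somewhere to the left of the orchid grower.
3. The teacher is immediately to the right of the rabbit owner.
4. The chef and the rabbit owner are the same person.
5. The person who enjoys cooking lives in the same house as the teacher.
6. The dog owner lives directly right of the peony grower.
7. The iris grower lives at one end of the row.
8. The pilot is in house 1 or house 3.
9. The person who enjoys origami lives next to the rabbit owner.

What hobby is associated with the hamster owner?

origami

So house 4 gets artist for profession.
The person who enjoys cooking is narrowed to house 2 or 3; consider each.
Placing it in house 2 leads to a contradiction, so it's in house 3.
Clue 2 places the orchid grower in house 4.
By clue 5, the teacher is in house 3.
The only profession still possible for house 1 is pilot.
The only profession still possible for house 2 is chef.
That leaves iris as the flower for house 1.
Clue 3 places the rabbit owner in house 2.
By clue 9, the person who enjoys origami is in house 1.
Clue 1 places the person who enjoys hiking in house 4.
By clue 1, the lizard owner is in house 4.
That leaves pottery as the hobby for house 2.
House 1's pet must be hamster (nothing else left).
That leaves dog as the pet for house 3.
By clue 6, the peony grower is in house 2.
So house 3 gets rose for flower.
So: house 1 = origami/pilot/hamster/iris, house 2 = pottery/chef/rabbit/peony, house 3 = cooking/teacher/dog/rose, house 4 = hiking/artist/lizard/orchid.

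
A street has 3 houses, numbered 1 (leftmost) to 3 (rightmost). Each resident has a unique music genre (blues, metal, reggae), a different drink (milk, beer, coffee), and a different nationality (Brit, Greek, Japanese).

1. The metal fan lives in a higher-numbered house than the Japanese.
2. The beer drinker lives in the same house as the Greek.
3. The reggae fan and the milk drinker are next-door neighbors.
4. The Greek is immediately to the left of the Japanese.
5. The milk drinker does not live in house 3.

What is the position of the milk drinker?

2

By clue 4, the Greek is in house 1.
By clue 4, the Japanese is in house 2.
So house 3 gets Brit for nationality.
From clue 1, the metal fan must be in house 3.
By clue 2, the beer drinker is in house 1.
That leaves coffee as the drink for house 3.
Clue 3: the reggae fan is in house 1.
The only music genre still possible for house 2 is blues.
House 2's drink must be milk (nothing else left).
So: house 1 = reggae/beer/Greek, house 2 = blues/milk/Japanese, house 3 = metal/coffee/Brit.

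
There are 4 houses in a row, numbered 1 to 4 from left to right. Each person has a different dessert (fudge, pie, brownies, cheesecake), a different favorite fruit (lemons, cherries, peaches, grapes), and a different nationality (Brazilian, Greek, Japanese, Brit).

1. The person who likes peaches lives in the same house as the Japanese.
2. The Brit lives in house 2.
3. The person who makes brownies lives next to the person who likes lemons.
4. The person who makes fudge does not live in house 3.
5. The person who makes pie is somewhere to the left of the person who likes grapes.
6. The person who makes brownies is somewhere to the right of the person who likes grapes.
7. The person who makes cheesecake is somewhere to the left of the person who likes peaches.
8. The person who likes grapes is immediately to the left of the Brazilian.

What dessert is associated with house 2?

Clue 2 places the Brit in house 2.
So house 1 gets cherries for favorite fruit.
That leaves Greek as the nationality for house 1.
The person who makes brownies is narrowed to house 3 or 4; consider each.
Placing it in house 3 leads to a contradiction, so it's in house 4.
Clue 3 places the person who likes lemons in house 3.
That leaves cheesecake as the dessert for house 3.
That leaves grapes as the favorite fruit for house 2.
House 4's favorite fruit must be peaches (nothing else left).
By clue 1, the Japanese is in house 4.
From clue 5, the person who makes pie must be in house 1.
By clue 8, the Brazilian is in house 3.
House 2's dessert must be fudge (nothing else left).
So: house 1 = pie/cherries/Greek, house 2 = fudge/grapes/Brit, house 3 = cheesecake/lemons/Brazilian, house 4 = brownies/peaches/Japanese.

fudge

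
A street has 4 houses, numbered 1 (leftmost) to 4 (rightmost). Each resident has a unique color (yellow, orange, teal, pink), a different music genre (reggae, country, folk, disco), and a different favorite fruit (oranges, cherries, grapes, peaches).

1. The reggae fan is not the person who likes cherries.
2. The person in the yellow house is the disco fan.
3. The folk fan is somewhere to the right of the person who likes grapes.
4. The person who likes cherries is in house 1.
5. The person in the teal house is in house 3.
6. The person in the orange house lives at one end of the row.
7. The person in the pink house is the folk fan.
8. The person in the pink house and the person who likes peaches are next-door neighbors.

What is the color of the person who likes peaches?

teal

From clue 4, the person who likes cherries must be in house 1.
By clue 5, the person in the teal house is in house 3.
From clue 7, the person in the pink house must be in house 4.
The folk fan is in house 4 (clue 7).
The person who likes peaches is in house 3 (clue 8).
The only color still possible for house 2 is yellow.
House 4's favorite fruit must be oranges (nothing else left).
Clue 2 places the disco fan in house 2.
That leaves orange as the color for house 1.
So house 1 gets country for music genre.
That leaves reggae as the music genre for house 3.
The only favorite fruit still possible for house 2 is grapes.
So: house 1 = orange/country/cherries, house 2 = yellow/disco/grapes, house 3 = teal/reggae/peaches, house 4 = pink/folk/oranges.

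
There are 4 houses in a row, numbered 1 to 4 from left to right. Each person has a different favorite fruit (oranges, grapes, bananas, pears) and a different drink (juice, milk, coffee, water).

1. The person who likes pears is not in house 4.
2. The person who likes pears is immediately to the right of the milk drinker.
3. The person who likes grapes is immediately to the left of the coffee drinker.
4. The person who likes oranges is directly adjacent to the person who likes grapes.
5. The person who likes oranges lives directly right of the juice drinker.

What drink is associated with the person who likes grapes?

juice

The person who likes pears is narrowed to house 2 or 3; consider each.
Placing it in house 3 leads to a contradiction, so it's in house 2.
The milk drinker is in house 1 (clue 2).
Clue 4 places the person who likes oranges in house 4.
From clue 4, the person who likes grapes must be in house 3.
The juice drinker is in house 3 (clue 5).
House 1's favorite fruit must be bananas (nothing else left).
Clue 3 places the coffee drinker in house 4.
The only drink still possible for house 2 is water.
So: house 1 = bananas/milk, house 2 = pears/water, house 3 = grapes/juice, house 4 = oranges/coffee.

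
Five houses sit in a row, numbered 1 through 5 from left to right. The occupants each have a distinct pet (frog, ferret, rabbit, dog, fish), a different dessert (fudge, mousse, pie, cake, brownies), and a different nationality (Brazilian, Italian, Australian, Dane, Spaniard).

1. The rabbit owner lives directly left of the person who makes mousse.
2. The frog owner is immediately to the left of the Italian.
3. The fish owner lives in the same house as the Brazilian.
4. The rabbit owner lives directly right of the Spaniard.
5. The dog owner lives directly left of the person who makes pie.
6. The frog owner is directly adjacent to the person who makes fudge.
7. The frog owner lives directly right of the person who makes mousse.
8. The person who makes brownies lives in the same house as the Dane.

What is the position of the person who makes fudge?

5

The rabbit owner is in house 2 (clue 1).
Clue 1 places the person who makes mousse in house 3.
By clue 4, the Spaniard is in house 1.
The frog owner is in house 4 (clue 7).
Clue 2 places the Italian in house 5.
By clue 6, the person who makes fudge is in house 5.
The only dessert still possible for house 1 is cake.
Clue 3: the fish owner is in house 3.
So house 5 gets ferret for pet.
House 3 nationality: only Brazilian fits.
Clue 5 places the person who makes pie in house 2.
House 1 pet: only dog fits.
So house 4 gets brownies for dessert.
By clue 8, the Dane is in house 4.
House 2's nationality must be Australian (nothing else left).
So: house 1 = dog/cake/Spaniard, house 2 = rabbit/pie/Australian, house 3 = fish/mousse/Brazilian, house 4 = frog/brownies/Dane, house 5 = ferret/fudge/Italian.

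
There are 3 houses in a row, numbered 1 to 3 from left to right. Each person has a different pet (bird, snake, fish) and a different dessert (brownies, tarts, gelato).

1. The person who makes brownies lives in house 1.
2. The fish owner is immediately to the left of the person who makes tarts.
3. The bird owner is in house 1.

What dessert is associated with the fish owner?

gelato

From clue 1, the person who makes brownies must be in house 1.
Clue 3 places the bird owner in house 1.
House 2's pet must be fish (nothing else left).
That leaves snake as the pet for house 3.
From clue 2, the person who makes tarts must be in house 3.
House 2's dessert must be gelato (nothing else left).
So: house 1 = bird/brownies, house 2 = fish/gelato, house 3 = snake/tarts.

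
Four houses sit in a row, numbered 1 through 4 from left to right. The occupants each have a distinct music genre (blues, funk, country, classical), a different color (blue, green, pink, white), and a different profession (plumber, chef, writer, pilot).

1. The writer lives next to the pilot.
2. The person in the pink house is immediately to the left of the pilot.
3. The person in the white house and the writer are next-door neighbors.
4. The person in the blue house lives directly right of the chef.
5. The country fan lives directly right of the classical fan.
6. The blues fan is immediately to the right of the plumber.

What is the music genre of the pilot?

The blues fan is narrowed to house 2 or 3 or 4; consider each.
Placing it in house 2 and house 4 leads to a contradiction, so it's in house 3.
The plumber is in house 2 (clue 6).
The country fan is in house 2 (clue 5).
By clue 5, the classical fan is in house 1.
The only music genre still possible for house 4 is funk.
That leaves green as the color for house 1.
House 1's profession must be chef (nothing else left).
The person in the blue house is in house 2 (clue 4).
The only color still possible for house 3 is pink.
So house 4 gets white for color.
Clue 2: the pilot is in house 4.
Clue 3 places the writer in house 3.
So: house 1 = classical/green/chef, house 2 = country/blue/plumber, house 3 = blues/pink/writer, house 4 = funk/white/pilot.

funk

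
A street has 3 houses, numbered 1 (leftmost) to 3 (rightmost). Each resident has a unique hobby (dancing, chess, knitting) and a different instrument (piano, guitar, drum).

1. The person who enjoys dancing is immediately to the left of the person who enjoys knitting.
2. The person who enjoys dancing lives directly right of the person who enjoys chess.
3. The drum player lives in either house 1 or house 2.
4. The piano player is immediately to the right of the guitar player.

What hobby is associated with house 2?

The person who enjoys dancing is in house 2 (clue 2).
The person who enjoys chess is in house 1 (clue 2).
That leaves knitting as the hobby for house 3.
House 3 instrument: only piano fits.
From clue 4, the guitar player must be in house 2.
House 1 instrument: only drum fits.
So: house 1 = chess/drum, house 2 = dancing/guitar, house 3 = knitting/piano.

dancing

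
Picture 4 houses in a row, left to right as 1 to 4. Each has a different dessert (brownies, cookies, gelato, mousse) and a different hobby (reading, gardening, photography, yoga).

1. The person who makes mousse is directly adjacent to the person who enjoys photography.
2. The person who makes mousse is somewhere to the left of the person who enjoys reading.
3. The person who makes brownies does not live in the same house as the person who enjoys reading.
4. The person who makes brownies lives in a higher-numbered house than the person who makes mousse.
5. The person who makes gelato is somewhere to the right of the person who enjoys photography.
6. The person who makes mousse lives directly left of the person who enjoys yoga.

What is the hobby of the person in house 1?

photography

The person who makes brownies is narrowed to house 2 or 3 or 4; consider each.
Placing it in house 2 and house 4 leads to a contradiction, so it's in house 3.
The person who makes gelato is narrowed to house 2 or 4; consider each.
Placing it in house 2 leads to a contradiction, so it's in house 4.
The person who makes cookies is narrowed to house 1 or 2; consider each.
Placing it in house 2 leads to a contradiction, so it's in house 1.
House 2 dessert: only mousse fits.
Clue 2: the person who enjoys reading is in house 4.
From clue 6, the person who enjoys yoga must be in house 3.
House 2 hobby: only gardening fits.
That leaves photography as the hobby for house 1.
So: house 1 = cookies/photography, house 2 = mousse/gardening, house 3 = brownies/yoga, house 4 = gelato/reading.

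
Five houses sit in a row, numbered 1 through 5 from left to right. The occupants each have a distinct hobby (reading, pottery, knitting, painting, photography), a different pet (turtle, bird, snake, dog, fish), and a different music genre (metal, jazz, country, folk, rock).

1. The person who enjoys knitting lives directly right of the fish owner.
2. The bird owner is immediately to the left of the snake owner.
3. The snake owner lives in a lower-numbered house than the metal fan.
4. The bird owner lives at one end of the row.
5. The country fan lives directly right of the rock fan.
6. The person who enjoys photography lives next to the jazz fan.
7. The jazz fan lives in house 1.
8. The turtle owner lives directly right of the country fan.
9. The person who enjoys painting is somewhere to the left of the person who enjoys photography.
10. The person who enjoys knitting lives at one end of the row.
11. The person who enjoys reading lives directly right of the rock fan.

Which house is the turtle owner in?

Clue 4: the bird owner is in house 1.
From clue 7, the jazz fan must be in house 1.
The person who enjoys knitting is in house 5 (clue 10).
Clue 1: the fish owner is in house 4.
Clue 2: the snake owner is in house 2.
Clue 6: the person who enjoys photography is in house 2.
From clue 9, the person who enjoys painting must be in house 1.
So house 3 gets dog for pet.
House 5's pet must be turtle (nothing else left).
Clue 8 places the country fan in house 4.
Clue 5 places the rock fan in house 3.
From clue 11, the person who enjoys reading must be in house 4.
That leaves pottery as the hobby for house 3.
House 2 music genre: only folk fits.
House 5 music genre: only metal fits.
So: house 1 = painting/bird/jazz, house 2 = photography/snake/folk, house 3 = pottery/dog/rock, house 4 = reading/fish/country, house 5 = knitting/turtle/metal.

5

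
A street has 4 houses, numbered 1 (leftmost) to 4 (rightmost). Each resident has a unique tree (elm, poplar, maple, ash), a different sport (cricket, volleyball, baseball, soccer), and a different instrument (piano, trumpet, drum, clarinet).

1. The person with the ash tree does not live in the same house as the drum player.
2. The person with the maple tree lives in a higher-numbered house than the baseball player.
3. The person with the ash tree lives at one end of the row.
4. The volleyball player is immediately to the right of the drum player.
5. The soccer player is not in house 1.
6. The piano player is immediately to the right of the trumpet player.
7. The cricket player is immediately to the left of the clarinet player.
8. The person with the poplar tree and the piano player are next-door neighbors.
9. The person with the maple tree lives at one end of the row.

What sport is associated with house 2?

soccer

Clue 9 places the person with the maple tree in house 4.
So house 1 gets ash for tree.
That leaves trumpet as the instrument for house 1.
From clue 6, the piano player must be in house 2.
Clue 8: the person with the poplar tree is in house 3.
So house 2 gets elm for tree.
House 3's instrument must be drum (nothing else left).
The only instrument still possible for house 4 is clarinet.
Clue 4: the volleyball player is in house 4.
Clue 7 places the cricket player in house 3.
The only sport still possible for house 1 is baseball.
That leaves soccer as the sport for house 2.
So: house 1 = ash/baseball/trumpet, house 2 = elm/soccer/piano, house 3 = poplar/cricket/drum, house 4 = maple/volleyball/clarinet.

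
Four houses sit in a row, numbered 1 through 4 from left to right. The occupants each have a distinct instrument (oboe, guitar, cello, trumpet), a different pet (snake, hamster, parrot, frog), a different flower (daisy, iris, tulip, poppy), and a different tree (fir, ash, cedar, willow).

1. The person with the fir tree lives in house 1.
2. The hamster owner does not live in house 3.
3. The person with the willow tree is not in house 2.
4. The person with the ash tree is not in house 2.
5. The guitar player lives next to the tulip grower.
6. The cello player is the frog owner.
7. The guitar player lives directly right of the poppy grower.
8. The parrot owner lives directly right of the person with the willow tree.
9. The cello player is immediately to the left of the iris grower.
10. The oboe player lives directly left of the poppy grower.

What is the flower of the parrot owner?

From clue 1, the person with the fir tree must be in house 1.
That leaves cedar as the tree for house 2.
House 3 tree: only willow fits.
House 4 tree: only ash fits.
Clue 8 places the parrot owner in house 4.
House 1 flower: only daisy fits.
The guitar player is narrowed to house 3 or 4; consider each.
Placing it in house 4 leads to a contradiction, so it's in house 3.
Clue 7: the poppy grower is in house 2.
From clue 10, the oboe player must be in house 1.
That leaves cello as the instrument for house 2.
That leaves trumpet as the instrument for house 4.
So house 3 gets iris for flower.
House 4 flower: only tulip fits.
By clue 6, the frog owner is in house 2.
The only pet still possible for house 3 is snake.
So house 1 gets hamster for pet.
So: house 1 = oboe/hamster/daisy/fir, house 2 = cello/frog/poppy/cedar, house 3 = guitar/snake/iris/willow, house 4 = trumpet/parrot/tulip/ash.

tulip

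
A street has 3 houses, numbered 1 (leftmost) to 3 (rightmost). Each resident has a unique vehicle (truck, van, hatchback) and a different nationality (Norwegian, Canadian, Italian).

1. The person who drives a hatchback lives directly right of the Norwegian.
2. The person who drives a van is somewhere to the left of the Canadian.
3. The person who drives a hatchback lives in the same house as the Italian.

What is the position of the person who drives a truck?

3

That leaves Norwegian as the nationality for house 1.
From clue 1, the person who drives a hatchback must be in house 2.
By clue 3, the Italian is in house 2.
The only vehicle still possible for house 3 is truck.
House 3 nationality: only Canadian fits.
House 1's vehicle must be van (nothing else left).
So: house 1 = van/Norwegian, house 2 = hatchback/Italian, house 3 = truck/Canadian.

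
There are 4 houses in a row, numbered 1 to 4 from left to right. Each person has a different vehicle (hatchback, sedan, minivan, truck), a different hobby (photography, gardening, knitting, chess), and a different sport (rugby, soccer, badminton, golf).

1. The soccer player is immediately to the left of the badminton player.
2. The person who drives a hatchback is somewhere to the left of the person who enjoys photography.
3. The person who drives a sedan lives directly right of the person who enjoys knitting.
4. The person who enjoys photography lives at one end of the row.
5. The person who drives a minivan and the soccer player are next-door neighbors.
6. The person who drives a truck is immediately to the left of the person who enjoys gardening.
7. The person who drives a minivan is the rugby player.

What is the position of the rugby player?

Clue 4 places the person who enjoys photography in house 4.
The person who drives a truck is narrowed to house 1 or 2; consider each.
Placing it in house 2 leads to a contradiction, so it's in house 1.
Clue 6: the person who enjoys gardening is in house 2.
The person who drives a hatchback is narrowed to house 2 or 3; consider each.
Placing it in house 2 leads to a contradiction, so it's in house 3.
The person who drives a minivan is narrowed to house 2 or 4; consider each.
Placing it in house 4 leads to a contradiction, so it's in house 2.
Clue 7 places the rugby player in house 2.
House 4 vehicle: only sedan fits.
House 4 sport: only badminton fits.
The soccer player is in house 3 (clue 1).
The person who enjoys knitting is in house 3 (clue 3).
House 1's hobby must be chess (nothing else left).
The only sport still possible for house 1 is golf.
So: house 1 = truck/chess/golf, house 2 = minivan/gardening/rugby, house 3 = hatchback/knitting/soccer, house 4 = sedan/photography/badminton.

2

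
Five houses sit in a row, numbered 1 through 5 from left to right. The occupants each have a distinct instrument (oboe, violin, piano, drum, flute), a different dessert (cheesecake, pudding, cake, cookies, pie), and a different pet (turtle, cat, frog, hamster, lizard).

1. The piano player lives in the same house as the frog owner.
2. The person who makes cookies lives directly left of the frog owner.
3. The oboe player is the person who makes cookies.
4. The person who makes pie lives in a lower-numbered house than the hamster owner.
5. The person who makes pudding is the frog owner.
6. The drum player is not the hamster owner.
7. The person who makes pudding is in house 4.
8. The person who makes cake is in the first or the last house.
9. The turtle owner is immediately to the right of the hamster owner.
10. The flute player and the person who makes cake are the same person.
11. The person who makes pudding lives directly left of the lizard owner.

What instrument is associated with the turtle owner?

oboe

Clue 7: the person who makes pudding is in house 4.
The lizard owner is in house 5 (clue 11).
That leaves cat as the pet for house 1.
Clue 5: the frog owner is in house 4.
So house 2 gets hamster for pet.
House 3's pet must be turtle (nothing else left).
Clue 1 places the piano player in house 4.
By clue 2, the person who makes cookies is in house 3.
By clue 3, the oboe player is in house 3.
Clue 4: the person who makes pie is in house 1.
House 2's instrument must be violin (nothing else left).
House 2 dessert: only cheesecake fits.
So house 5 gets cake for dessert.
From clue 10, the flute player must be in house 5.
So house 1 gets drum for instrument.
So: house 1 = drum/pie/cat, house 2 = violin/cheesecake/hamster, house 3 = oboe/cookies/turtle, house 4 = piano/pudding/frog, house 5 = flute/cake/lizard.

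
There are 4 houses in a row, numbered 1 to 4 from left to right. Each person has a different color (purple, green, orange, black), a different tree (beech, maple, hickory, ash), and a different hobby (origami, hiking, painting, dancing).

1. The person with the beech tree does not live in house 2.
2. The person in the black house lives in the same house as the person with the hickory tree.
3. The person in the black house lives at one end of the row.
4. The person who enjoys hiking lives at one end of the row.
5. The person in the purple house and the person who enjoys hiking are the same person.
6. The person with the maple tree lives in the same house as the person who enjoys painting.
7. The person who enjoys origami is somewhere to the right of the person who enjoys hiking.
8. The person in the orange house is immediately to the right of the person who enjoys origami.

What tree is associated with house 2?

ash

Clue 7: the person who enjoys hiking is in house 1.
House 2 color: only green fits.
House 3 color: only orange fits.
Clue 5: the person in the purple house is in house 1.
Clue 8 places the person who enjoys origami in house 2.
House 4's color must be black (nothing else left).
By clue 2, the person with the hickory tree is in house 4.
So house 2 gets ash for tree.
By clue 6, the person who enjoys painting is in house 3.
House 1's tree must be beech (nothing else left).
That leaves maple as the tree for house 3.
House 4's hobby must be dancing (nothing else left).
So: house 1 = purple/beech/hiking, house 2 = green/ash/origami, house 3 = orange/maple/painting, house 4 = black/hickory/dancing.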